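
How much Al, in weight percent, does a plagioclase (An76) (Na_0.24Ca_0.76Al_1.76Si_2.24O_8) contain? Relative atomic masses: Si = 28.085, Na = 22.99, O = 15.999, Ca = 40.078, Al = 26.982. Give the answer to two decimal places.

17.31 weight percent

M(Na_0.24Ca_0.76Al_1.76Si_2.24O_8) = 274.368 g/mol.
Al contributes 1.76 × 26.982 = 47.488 g per mole.
47.488/274.368 = 0.1731 → 17.31%.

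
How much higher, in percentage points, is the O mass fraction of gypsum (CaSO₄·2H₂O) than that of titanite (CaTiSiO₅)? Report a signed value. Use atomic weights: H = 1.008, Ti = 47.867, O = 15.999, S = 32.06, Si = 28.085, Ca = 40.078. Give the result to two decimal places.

14.95 percentage points

M(CaSO₄·2H₂O) = 172.164 g/mol, so wt% O = 95.994/172.164 × 100 = 55.76%.
M(CaTiSiO₅) = 196.025 g/mol, so wt% O = 79.995/196.025 × 100 = 40.81%.
55.76 − 40.81 = 14.95 pp.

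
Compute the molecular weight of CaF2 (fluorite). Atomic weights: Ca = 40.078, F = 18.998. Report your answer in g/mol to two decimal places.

Ca: 1 × 40.078 = 40.0780
F: 2 × 18.998 = 37.9960
Summing the contributions gives the formula mass.

78.07 g/mol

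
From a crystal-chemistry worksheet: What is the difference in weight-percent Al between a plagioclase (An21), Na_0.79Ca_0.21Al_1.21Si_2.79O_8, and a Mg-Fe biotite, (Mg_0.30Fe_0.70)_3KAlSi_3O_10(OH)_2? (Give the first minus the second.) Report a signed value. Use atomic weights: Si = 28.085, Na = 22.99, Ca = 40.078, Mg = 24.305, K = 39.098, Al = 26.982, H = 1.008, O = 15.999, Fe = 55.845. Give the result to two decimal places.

6.71 percentage points

First mineral: 32.648 g Al in 265.576 g formula = 12.29 wt% Al.
Second mineral: 26.982 g Al in 483.488 g formula = 5.58 wt% Al.
12.29% − 5.58% gives a difference of 6.71 percentage points.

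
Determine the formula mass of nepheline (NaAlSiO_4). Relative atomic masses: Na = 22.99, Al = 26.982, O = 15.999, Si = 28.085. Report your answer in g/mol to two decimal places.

M = 1·22.99 + 1·26.982 + 1·28.085 + 4·15.999

142.05 g/mol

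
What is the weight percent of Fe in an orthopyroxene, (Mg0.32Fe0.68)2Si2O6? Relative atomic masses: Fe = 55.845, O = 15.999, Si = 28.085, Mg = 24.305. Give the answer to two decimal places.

Molar mass of (Mg0.32Fe0.68)2Si2O6: 0.64·24.305 + 1.36·55.845 + 2·28.085 + 6·15.999 = 243.668 g/mol.
Mass of Fe per formula unit: 1.36 × 55.845 = 75.949 g.
Weight fraction Fe = 75.949 / 243.668 = 0.3117.

31.17 wt%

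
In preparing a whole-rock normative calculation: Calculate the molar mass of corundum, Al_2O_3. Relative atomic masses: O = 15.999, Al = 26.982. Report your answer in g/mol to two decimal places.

101.96 g/mol

The formula mass is the sum 2×26.982 + 3×15.999.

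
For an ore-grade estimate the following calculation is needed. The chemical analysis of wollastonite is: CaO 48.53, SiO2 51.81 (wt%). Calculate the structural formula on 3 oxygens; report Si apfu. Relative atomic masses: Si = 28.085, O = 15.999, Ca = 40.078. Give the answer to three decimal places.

CaO: 48.53/56.077 = 0.86542 mol → 0.86542 mol Ca, 0.86542 mol O.
SiO2: 51.81/60.083 = 0.86231 mol → 0.86231 mol Si, 1.72462 mol O.
Total oxygen = 2.59004 mol. Normalization factor = 3/2.59004 = 1.15828.
Si per 3 O = 0.86231 × 1.15828 = 0.999.

0.999 Si apfu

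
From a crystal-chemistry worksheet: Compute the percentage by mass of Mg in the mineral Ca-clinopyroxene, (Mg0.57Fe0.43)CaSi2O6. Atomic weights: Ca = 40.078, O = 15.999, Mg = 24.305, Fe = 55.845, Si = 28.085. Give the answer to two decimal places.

M((Mg0.57Fe0.43)CaSi2O6) = 230.109 g/mol.
Mg contributes 0.57 × 24.305 = 13.854 g per mole.
13.854/230.109 = 0.0602 → 6.02%.

6.02 weight percent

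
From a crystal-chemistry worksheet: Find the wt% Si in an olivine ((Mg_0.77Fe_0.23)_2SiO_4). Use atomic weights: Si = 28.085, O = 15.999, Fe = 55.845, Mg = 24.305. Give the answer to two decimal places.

18.10 mass %

M((Mg_0.77Fe_0.23)_2SiO_4) = 155.199 g/mol.
Si contributes 1 × 28.085 = 28.085 g per mole.
28.085/155.199 = 0.1810 → 18.10%.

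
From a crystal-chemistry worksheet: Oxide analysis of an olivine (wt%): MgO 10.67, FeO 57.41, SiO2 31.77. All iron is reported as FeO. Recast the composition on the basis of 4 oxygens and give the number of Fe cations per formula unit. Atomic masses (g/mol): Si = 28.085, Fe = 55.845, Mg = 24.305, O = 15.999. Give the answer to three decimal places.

1.507 Fe apfu

MgO: 10.67/40.304 = 0.26474 mol → 0.26474 mol Mg, 0.26474 mol O.
FeO: 57.41/71.844 = 0.79909 mol → 0.79909 mol Fe, 0.79909 mol O.
SiO2: 31.77/60.083 = 0.52877 mol → 0.52877 mol Si, 1.05754 mol O.
Total oxygen = 2.12137 mol. Normalization factor = 4/2.12137 = 1.88557.
Fe per 4 O = 0.79909 × 1.88557 = 1.507.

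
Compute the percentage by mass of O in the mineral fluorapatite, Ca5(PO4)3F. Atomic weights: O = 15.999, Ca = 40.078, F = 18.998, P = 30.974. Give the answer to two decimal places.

38.07 mass %

Formula mass = 5×40.078 + 3×30.974 + 12×15.999 + 1×18.998 = 504.298 g/mol, of which 191.988 g is O.
So O makes up 191.988/504.298 = 0.3807 of the mass, i.e. 38.07%.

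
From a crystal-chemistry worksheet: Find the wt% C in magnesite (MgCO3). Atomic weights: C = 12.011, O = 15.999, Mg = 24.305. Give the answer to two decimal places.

M(MgCO3) = 84.313 g/mol.
C contributes 1 × 12.011 = 12.011 g per mole.
12.011/84.313 = 0.1425 → 14.25%.

14.25 mass %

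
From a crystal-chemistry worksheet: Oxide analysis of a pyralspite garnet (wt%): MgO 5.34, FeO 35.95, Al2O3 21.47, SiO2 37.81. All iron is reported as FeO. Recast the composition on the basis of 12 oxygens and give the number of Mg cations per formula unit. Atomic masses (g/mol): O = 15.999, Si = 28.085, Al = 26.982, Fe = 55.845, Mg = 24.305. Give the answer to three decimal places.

MgO: 5.34/40.304 = 0.13249 mol → 0.13249 mol Mg, 0.13249 mol O.
FeO: 35.95/71.844 = 0.50039 mol → 0.50039 mol Fe, 0.50039 mol O.
Al2O3: 21.47/101.961 = 0.21057 mol → 0.42114 mol Al, 0.63171 mol O.
SiO2: 37.81/60.083 = 0.62930 mol → 0.62930 mol Si, 1.25860 mol O.
Total oxygen = 2.52319 mol. Normalization factor = 12/2.52319 = 4.75588.
Mg per 12 O = 0.13249 × 4.75588 = 0.630.

0.630 Mg apfu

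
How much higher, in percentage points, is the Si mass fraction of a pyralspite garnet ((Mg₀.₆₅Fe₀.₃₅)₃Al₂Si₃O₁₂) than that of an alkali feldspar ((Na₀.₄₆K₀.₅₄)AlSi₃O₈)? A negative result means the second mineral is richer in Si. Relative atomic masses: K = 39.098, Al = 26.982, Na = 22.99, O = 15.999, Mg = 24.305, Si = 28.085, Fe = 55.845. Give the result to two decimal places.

Si in (Mg₀.₆₅Fe₀.₃₅)₃Al₂Si₃O₁₂: molar mass 436.239 g/mol; 3×28.085 = 84.255 g → 19.31 wt%.
Si in (Na₀.₄₆K₀.₅₄)AlSi₃O₈: molar mass 270.917 g/mol; 3×28.085 = 84.255 g → 31.10 wt%.
Difference = 19.31 − 31.10 = -11.79 percentage points.

-11.79 percentage points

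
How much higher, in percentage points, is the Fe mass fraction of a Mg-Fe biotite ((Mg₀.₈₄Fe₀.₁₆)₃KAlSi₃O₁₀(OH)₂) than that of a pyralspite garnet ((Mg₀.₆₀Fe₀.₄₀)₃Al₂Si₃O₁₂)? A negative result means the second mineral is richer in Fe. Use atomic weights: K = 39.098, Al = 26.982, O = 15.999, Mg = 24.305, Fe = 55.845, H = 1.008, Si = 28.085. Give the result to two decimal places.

-9.00 percentage points

M((Mg₀.₈₄Fe₀.₁₆)₃KAlSi₃O₁₀(OH)₂) = 432.393 g/mol, so wt% Fe = 26.806/432.393 × 100 = 6.20%.
M((Mg₀.₆₀Fe₀.₄₀)₃Al₂Si₃O₁₂) = 440.970 g/mol, so wt% Fe = 67.014/440.970 × 100 = 15.20%.
6.20 − 15.20 = -9.00 pp.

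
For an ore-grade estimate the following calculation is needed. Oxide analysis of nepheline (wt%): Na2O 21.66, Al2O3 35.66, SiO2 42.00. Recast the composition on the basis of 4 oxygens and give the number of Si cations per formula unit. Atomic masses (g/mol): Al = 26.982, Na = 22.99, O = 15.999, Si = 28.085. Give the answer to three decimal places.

1.000 Si apfu

Na2O (M=61.979): mol = 0.34947; Na = 0.69894, O = 0.34947.
Al2O3 (M=101.961): mol = 0.34974; Al = 0.69948, O = 1.04922.
SiO2 (M=60.083): mol = 0.69903; Si = 0.69903, O = 1.39806.
ΣO = 2.79675; factor = 4/ΣO = 1.43023.
Si apfu = 0.69903 × 1.43023 = 1.000.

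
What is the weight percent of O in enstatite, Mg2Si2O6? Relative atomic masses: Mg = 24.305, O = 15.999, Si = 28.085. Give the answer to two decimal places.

Formula mass = 2×24.305 + 2×28.085 + 6×15.999 = 200.774 g/mol, of which 95.994 g is O.
So O makes up 95.994/200.774 = 0.4781 of the mass, i.e. 47.81%.

47.81 weight percent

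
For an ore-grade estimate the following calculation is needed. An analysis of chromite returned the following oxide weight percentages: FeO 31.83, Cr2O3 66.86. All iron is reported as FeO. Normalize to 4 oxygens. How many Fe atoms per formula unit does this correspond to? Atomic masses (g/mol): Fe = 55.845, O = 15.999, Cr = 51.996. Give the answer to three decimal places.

1.005 Fe apfu

FeO: 31.83/71.844 = 0.44304 mol → 0.44304 mol Fe, 0.44304 mol O.
Cr2O3: 66.86/151.989 = 0.43990 mol → 0.87980 mol Cr, 1.31970 mol O.
Total oxygen = 1.76274 mol. Normalization factor = 4/1.76274 = 2.26919.
Fe per 4 O = 0.44304 × 2.26919 = 1.005.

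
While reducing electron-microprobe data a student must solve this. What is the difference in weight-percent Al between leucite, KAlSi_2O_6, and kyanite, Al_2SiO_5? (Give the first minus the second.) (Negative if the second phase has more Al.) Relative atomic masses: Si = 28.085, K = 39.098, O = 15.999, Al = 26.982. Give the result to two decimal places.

Al in KAlSi_2O_6: molar mass 218.244 g/mol; 1×26.982 = 26.982 g → 12.36 wt%.
Al in Al_2SiO_5: molar mass 162.044 g/mol; 2×26.982 = 53.964 g → 33.30 wt%.
Difference = 12.36 − 33.30 = -20.94 percentage points.

-20.94 percentage points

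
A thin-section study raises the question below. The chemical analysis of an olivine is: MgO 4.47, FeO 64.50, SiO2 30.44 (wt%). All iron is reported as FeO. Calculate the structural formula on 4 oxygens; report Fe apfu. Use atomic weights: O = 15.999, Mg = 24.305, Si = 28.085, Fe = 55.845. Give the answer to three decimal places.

MgO: 4.47/40.304 = 0.11091 mol → 0.11091 mol Mg, 0.11091 mol O.
FeO: 64.50/71.844 = 0.89778 mol → 0.89778 mol Fe, 0.89778 mol O.
SiO2: 30.44/60.083 = 0.50663 mol → 0.50663 mol Si, 1.01326 mol O.
Total oxygen = 2.02195 mol. Normalization factor = 4/2.02195 = 1.97829.
Fe per 4 O = 0.89778 × 1.97829 = 1.776.

1.776 Fe apfu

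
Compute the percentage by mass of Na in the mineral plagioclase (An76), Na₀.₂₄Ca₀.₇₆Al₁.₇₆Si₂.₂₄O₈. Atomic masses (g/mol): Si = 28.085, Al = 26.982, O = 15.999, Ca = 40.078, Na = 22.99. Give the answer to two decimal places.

2.01 mass %

Molar mass of Na₀.₂₄Ca₀.₇₆Al₁.₇₆Si₂.₂₄O₈: 0.24×22.99 + 0.76×40.078 + 1.76×26.982 + 2.24×28.085 + 8×15.999 = 274.368 g/mol.
Mass of Na per formula unit: 0.24 × 22.99 = 5.518 g.
Weight fraction Na = 5.518 / 274.368 = 0.0201.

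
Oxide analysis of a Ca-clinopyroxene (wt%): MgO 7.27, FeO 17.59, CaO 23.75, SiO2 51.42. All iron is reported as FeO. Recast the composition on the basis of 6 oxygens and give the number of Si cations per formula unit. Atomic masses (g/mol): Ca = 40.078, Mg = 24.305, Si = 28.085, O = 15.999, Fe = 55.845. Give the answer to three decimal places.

2.006 Si apfu

MgO (M=40.304): mol = 0.18038; Mg = 0.18038, O = 0.18038.
FeO (M=71.844): mol = 0.24484; Fe = 0.24484, O = 0.24484.
CaO (M=56.077): mol = 0.42352; Ca = 0.42352, O = 0.42352.
SiO2 (M=60.083): mol = 0.85582; Si = 0.85582, O = 1.71164.
ΣO = 2.56038; factor = 6/ΣO = 2.34340.
Si apfu = 0.85582 × 2.34340 = 2.006.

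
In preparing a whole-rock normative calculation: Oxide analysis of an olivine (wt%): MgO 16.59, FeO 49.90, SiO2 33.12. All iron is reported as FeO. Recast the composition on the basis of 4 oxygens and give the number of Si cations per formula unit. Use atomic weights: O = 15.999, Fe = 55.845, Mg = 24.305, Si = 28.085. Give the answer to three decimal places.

MgO: 16.59/40.304 = 0.41162 mol → 0.41162 mol Mg, 0.41162 mol O.
FeO: 49.90/71.844 = 0.69456 mol → 0.69456 mol Fe, 0.69456 mol O.
SiO2: 33.12/60.083 = 0.55124 mol → 0.55124 mol Si, 1.10248 mol O.
Total oxygen = 2.20866 mol. Normalization factor = 4/2.20866 = 1.81105.
Si per 4 O = 0.55124 × 1.81105 = 0.998.

0.998 Si apfu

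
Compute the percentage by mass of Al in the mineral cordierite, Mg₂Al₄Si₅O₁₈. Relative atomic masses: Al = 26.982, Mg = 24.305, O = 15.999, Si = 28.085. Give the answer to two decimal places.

18.45 wt%

M(Mg₂Al₄Si₅O₁₈) = 584.945 g/mol.
Al contributes 4 × 26.982 = 107.928 g per mole.
107.928/584.945 = 0.1845 → 18.45%.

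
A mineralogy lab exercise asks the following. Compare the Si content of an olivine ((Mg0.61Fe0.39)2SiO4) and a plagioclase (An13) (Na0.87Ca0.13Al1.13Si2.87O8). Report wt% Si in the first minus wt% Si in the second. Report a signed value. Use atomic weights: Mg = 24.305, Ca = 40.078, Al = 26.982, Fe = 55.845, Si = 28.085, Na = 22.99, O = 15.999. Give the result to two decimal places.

Si in (Mg0.61Fe0.39)2SiO4: molar mass 165.292 g/mol; 1×28.085 = 28.085 g → 16.99 wt%.
Si in Na0.87Ca0.13Al1.13Si2.87O8: molar mass 264.297 g/mol; 2.87×28.085 = 80.604 g → 30.50 wt%.
Difference = 16.99 − 30.50 = -13.51 percentage points.

-13.51 percentage points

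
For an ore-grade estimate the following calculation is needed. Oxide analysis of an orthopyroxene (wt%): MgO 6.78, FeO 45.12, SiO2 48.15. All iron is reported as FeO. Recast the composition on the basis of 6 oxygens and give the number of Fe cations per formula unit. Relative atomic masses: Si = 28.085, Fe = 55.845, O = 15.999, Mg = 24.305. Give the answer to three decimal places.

1.571 Fe apfu

6.78 wt% MgO ÷ 40.304 g/mol = 0.16822 mol, giving 0.16822 Mg and 0.16822 O.
45.12 wt% FeO ÷ 71.844 g/mol = 0.62803 mol, giving 0.62803 Fe and 0.62803 O.
48.15 wt% SiO2 ÷ 60.083 g/mol = 0.80139 mol, giving 0.80139 Si and 1.60278 O.
Oxygen sums to 2.39903; scaling by 6/2.39903 = 2.50101 puts the formula on 6 O.
Fe: 0.62803 × 2.50101 = 1.571 atoms per formula unit.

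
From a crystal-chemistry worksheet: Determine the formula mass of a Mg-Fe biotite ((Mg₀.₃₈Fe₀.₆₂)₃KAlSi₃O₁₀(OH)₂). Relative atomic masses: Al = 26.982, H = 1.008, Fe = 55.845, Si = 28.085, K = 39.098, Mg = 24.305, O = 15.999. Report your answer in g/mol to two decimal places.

The formula mass is the sum 1.14·24.305 + 1.86·55.845 + 1·39.098 + 1·26.982 + 3·28.085 + 12·15.999 + 2·1.008.

475.92 g/mol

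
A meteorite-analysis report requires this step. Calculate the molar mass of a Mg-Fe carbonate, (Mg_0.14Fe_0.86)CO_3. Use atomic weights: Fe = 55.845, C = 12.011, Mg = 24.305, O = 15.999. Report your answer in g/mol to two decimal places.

111.44 g/mol

M = 0.14×24.305 + 0.86×55.845 + 1×12.011 + 3×15.999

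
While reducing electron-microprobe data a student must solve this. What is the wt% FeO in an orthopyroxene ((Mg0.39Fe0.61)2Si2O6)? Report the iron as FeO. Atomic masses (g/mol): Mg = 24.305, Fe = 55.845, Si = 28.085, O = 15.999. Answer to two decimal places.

36.63 wt%

Molar mass of (Mg0.39Fe0.61)2Si2O6 = 0.78*24.305 + 1.22*55.845 + 2*28.085 + 6*15.999 = 239.253 g/mol.
Each formula unit contains 1.22 Fe, equivalent to 1.22/1 = 1.2200 mol FeO.
M(FeO) = 1×55.845 + 1×15.999 = 71.844 g/mol.
Mass of FeO per formula unit = 1.2200 × 71.844 = 87.650 g.
FeO wt% = 87.650 / 239.253 × 100 = 36.63%.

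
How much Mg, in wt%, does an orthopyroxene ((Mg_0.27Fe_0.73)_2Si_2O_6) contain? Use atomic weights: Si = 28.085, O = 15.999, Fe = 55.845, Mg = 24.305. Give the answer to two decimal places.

M((Mg_0.27Fe_0.73)_2Si_2O_6) = 246.822 g/mol.
Mg contributes 0.54 × 24.305 = 13.125 g per mole.
13.125/246.822 = 0.0532 → 5.32%.

5.32 wt%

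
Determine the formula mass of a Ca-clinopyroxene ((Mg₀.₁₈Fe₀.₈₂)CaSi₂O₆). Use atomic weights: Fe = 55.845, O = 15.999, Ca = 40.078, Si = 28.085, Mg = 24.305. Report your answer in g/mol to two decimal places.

242.41 g/mol

M = 0.18*24.305 + 0.82*55.845 + 1*40.078 + 2*28.085 + 6*15.999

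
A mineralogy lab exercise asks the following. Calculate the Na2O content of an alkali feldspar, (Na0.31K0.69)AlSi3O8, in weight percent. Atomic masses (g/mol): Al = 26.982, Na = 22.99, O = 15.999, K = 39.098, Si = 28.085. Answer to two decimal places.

3.51 wt%

Molar mass of (Na0.31K0.69)AlSi3O8 = 0.31×22.99 + 0.69×39.098 + 1×26.982 + 3×28.085 + 8×15.999 = 273.334 g/mol.
Each formula unit contains 0.31 Na, equivalent to 0.31/2 = 0.1550 mol Na2O.
M(Na2O) = 2×22.99 + 1×15.999 = 61.979 g/mol.
Mass of Na2O per formula unit = 0.1550 × 61.979 = 9.607 g.
Na2O wt% = 9.607 / 273.334 × 100 = 3.51%.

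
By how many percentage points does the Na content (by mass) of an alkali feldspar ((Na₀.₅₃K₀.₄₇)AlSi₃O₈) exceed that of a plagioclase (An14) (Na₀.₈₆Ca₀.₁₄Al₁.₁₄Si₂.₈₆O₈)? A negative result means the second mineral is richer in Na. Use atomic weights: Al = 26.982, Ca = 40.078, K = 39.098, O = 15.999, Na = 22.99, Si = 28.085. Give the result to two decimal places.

M((Na₀.₅₃K₀.₄₇)AlSi₃O₈) = 269.790 g/mol, so wt% Na = 12.185/269.790 × 100 = 4.52%.
M(Na₀.₈₆Ca₀.₁₄Al₁.₁₄Si₂.₈₆O₈) = 264.457 g/mol, so wt% Na = 19.771/264.457 × 100 = 7.48%.
4.52 − 7.48 = -2.96 pp.

-2.96 percentage points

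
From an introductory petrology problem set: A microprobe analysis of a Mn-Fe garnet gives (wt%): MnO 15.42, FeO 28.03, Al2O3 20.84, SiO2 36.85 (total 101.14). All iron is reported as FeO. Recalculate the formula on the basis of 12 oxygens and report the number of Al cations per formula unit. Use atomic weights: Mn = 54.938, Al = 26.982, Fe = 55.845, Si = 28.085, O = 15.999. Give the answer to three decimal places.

2.004 Al apfu

15.42 wt% MnO ÷ 70.937 g/mol = 0.21738 mol, giving 0.21738 Mn and 0.21738 O.
28.03 wt% FeO ÷ 71.844 g/mol = 0.39015 mol, giving 0.39015 Fe and 0.39015 O.
20.84 wt% Al2O3 ÷ 101.961 g/mol = 0.20439 mol, giving 0.40878 Al and 0.61317 O.
36.85 wt% SiO2 ÷ 60.083 g/mol = 0.61332 mol, giving 0.61332 Si and 1.22664 O.
Oxygen sums to 2.44734; scaling by 12/2.44734 = 4.90328 puts the formula on 12 O.
Al: 0.40878 × 4.90328 = 2.004 atoms per formula unit.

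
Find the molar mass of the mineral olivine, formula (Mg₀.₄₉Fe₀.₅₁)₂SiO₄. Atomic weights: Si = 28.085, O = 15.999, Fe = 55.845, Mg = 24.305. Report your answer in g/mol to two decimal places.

172.86 g/mol

The formula mass is the sum 0.98·24.305 + 1.02·55.845 + 1·28.085 + 4·15.999.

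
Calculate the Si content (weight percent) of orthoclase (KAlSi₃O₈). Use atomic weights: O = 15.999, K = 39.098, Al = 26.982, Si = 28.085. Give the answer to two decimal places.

M(KAlSi₃O₈) = 278.327 g/mol.
Si contributes 3 × 28.085 = 84.255 g per mole.
84.255/278.327 = 0.3027 → 30.27%.

30.27 weight percent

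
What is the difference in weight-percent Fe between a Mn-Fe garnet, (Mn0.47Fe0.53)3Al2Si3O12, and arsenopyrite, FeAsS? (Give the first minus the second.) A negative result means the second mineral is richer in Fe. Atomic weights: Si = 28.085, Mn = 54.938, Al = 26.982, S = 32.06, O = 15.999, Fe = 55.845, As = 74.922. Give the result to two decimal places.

Fe in (Mn0.47Fe0.53)3Al2Si3O12: molar mass 496.463 g/mol; 1.59×55.845 = 88.794 g → 17.89 wt%.
Fe in FeAsS: molar mass 162.827 g/mol; 1×55.845 = 55.845 g → 34.30 wt%.
Difference = 17.89 − 34.30 = -16.41 percentage points.

-16.41 percentage points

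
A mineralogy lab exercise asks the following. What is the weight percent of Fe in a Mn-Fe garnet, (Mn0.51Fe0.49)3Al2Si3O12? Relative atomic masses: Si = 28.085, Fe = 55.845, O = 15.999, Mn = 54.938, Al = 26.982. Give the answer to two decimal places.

16.54 mass %

M((Mn0.51Fe0.49)3Al2Si3O12) = 496.354 g/mol.
Fe contributes 1.47 × 55.845 = 82.092 g per mole.
82.092/496.354 = 0.1654 → 16.54%.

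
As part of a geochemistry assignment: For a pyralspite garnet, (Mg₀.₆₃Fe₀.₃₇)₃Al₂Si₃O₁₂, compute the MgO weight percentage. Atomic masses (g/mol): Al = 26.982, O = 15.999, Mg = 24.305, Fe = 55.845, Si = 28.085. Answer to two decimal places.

17.39 wt%

Molar mass of (Mg₀.₆₃Fe₀.₃₇)₃Al₂Si₃O₁₂ = 1.89·24.305 + 1.11·55.845 + 2·26.982 + 3·28.085 + 12·15.999 = 438.131 g/mol.
Each formula unit contains 1.89 Mg, equivalent to 1.89/1 = 1.8900 mol MgO.
M(MgO) = 1×24.305 + 1×15.999 = 40.304 g/mol.
Mass of MgO per formula unit = 1.8900 × 40.304 = 76.175 g.
MgO wt% = 76.175 / 438.131 × 100 = 17.39%.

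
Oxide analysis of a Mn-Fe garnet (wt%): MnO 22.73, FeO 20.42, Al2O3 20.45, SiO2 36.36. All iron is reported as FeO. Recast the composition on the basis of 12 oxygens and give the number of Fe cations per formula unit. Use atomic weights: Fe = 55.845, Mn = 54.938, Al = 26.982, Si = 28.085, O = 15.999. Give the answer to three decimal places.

1.411 Fe apfu

22.73 wt% MnO ÷ 70.937 g/mol = 0.32043 mol, giving 0.32043 Mn and 0.32043 O.
20.42 wt% FeO ÷ 71.844 g/mol = 0.28423 mol, giving 0.28423 Fe and 0.28423 O.
20.45 wt% Al2O3 ÷ 101.961 g/mol = 0.20057 mol, giving 0.40114 Al and 0.60171 O.
36.36 wt% SiO2 ÷ 60.083 g/mol = 0.60516 mol, giving 0.60516 Si and 1.21032 O.
Oxygen sums to 2.41669; scaling by 12/2.41669 = 4.96547 puts the formula on 12 O.
Fe: 0.28423 × 4.96547 = 1.411 atoms per formula unit.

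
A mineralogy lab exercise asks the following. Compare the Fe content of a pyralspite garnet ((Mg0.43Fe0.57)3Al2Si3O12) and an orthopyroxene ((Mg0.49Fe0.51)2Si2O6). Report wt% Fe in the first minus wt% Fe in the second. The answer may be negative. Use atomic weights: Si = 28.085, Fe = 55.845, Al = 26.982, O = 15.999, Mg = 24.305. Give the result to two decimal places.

First mineral: 95.495 g Fe in 457.055 g formula = 20.89 wt% Fe.
Second mineral: 56.962 g Fe in 232.945 g formula = 24.45 wt% Fe.
20.89% − 24.45% gives a difference of -3.56 percentage points.

-3.56 percentage points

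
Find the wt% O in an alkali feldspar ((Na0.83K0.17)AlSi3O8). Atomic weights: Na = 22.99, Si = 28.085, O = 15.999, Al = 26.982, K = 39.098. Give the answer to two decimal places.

48.31 weight percent

M((Na0.83K0.17)AlSi3O8) = 264.957 g/mol.
O contributes 8 × 15.999 = 127.992 g per mole.
127.992/264.957 = 0.4831 → 48.31%.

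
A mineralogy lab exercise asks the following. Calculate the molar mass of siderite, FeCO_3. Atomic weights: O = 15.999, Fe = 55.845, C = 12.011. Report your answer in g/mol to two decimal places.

115.85 g/mol

The formula mass is the sum 1×55.845 + 1×12.011 + 3×15.999.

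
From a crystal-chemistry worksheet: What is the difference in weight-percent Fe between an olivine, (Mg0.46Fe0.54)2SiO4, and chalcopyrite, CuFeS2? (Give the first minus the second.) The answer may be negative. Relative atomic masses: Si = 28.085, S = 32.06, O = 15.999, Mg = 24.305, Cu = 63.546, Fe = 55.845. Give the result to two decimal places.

4.08 percentage points

First mineral: 60.313 g Fe in 174.754 g formula = 34.51 wt% Fe.
Second mineral: 55.845 g Fe in 183.511 g formula = 30.43 wt% Fe.
34.51% − 30.43% gives a difference of 4.08 percentage points.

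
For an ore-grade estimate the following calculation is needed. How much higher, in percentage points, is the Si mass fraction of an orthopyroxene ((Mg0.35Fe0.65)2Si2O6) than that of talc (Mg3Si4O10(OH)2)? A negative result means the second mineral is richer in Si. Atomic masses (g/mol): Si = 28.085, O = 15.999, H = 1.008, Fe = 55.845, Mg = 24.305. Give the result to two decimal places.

-6.39 percentage points

M((Mg0.35Fe0.65)2Si2O6) = 241.776 g/mol, so wt% Si = 56.170/241.776 × 100 = 23.23%.
M(Mg3Si4O10(OH)2) = 379.259 g/mol, so wt% Si = 112.340/379.259 × 100 = 29.62%.
23.23 − 29.62 = -6.39 pp.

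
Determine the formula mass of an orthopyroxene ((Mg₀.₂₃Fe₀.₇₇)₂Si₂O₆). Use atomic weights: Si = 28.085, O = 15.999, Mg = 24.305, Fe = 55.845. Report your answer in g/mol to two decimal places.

M = 0.46·24.305 + 1.54·55.845 + 2·28.085 + 6·15.999

249.35 g/mol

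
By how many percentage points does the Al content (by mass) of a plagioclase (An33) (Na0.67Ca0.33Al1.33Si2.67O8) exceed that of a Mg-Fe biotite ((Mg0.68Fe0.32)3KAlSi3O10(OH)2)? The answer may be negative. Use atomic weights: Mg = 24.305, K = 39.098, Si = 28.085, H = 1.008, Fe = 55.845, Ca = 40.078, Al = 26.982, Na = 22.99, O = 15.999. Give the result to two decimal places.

7.39 percentage points

First mineral: 35.886 g Al in 267.494 g formula = 13.42 wt% Al.
Second mineral: 26.982 g Al in 447.532 g formula = 6.03 wt% Al.
13.42% − 6.03% gives a difference of 7.39 percentage points.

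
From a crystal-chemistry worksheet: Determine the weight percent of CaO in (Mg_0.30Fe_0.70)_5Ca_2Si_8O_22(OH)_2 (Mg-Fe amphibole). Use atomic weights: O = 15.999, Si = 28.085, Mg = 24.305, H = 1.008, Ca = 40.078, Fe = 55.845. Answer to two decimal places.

12.15 wt%

Molar mass of (Mg_0.30Fe_0.70)_5Ca_2Si_8O_22(OH)_2 = 1.50·24.305 + 3.50·55.845 + 2·40.078 + 8·28.085 + 24·15.999 + 2·1.008 = 922.743 g/mol.
Each formula unit contains 2 Ca, equivalent to 2/1 = 2.0000 mol CaO.
M(CaO) = 1×40.078 + 1×15.999 = 56.077 g/mol.
Mass of CaO per formula unit = 2.0000 × 56.077 = 112.154 g.
CaO wt% = 112.154 / 922.743 × 100 = 12.15%.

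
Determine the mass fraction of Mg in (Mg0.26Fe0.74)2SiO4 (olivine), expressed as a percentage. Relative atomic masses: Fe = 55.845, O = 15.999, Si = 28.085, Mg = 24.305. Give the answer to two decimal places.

6.75 mass %

Molar mass of (Mg0.26Fe0.74)2SiO4: 0.52·24.305 + 1.48·55.845 + 1·28.085 + 4·15.999 = 187.370 g/mol.
Mass of Mg per formula unit: 0.52 × 24.305 = 12.639 g.
Weight fraction Mg = 12.639 / 187.370 = 0.0675.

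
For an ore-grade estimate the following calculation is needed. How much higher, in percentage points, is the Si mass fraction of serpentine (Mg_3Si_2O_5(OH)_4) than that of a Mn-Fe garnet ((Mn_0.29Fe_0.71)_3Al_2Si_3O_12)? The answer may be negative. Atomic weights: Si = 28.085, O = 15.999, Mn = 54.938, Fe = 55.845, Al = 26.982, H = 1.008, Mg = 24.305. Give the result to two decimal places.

M(Mg_3Si_2O_5(OH)_4) = 277.108 g/mol, so wt% Si = 56.170/277.108 × 100 = 20.27%.
M((Mn_0.29Fe_0.71)_3Al_2Si_3O_12) = 496.953 g/mol, so wt% Si = 84.255/496.953 × 100 = 16.95%.
20.27 − 16.95 = 3.32 pp.

3.32 percentage points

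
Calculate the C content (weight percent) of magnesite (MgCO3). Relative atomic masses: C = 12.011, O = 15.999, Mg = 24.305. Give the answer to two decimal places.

14.25 weight percent

M(MgCO3) = 84.313 g/mol.
C contributes 1 × 12.011 = 12.011 g per mole.
12.011/84.313 = 0.1425 → 14.25%.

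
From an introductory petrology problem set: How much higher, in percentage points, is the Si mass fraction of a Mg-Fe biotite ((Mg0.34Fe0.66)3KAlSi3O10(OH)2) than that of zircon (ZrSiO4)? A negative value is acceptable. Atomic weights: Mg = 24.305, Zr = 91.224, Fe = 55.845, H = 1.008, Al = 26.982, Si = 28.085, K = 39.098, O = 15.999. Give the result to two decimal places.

M((Mg0.34Fe0.66)3KAlSi3O10(OH)2) = 479.703 g/mol, so wt% Si = 84.255/479.703 × 100 = 17.56%.
M(ZrSiO4) = 183.305 g/mol, so wt% Si = 28.085/183.305 × 100 = 15.32%.
17.56 − 15.32 = 2.24 pp.

2.24 percentage points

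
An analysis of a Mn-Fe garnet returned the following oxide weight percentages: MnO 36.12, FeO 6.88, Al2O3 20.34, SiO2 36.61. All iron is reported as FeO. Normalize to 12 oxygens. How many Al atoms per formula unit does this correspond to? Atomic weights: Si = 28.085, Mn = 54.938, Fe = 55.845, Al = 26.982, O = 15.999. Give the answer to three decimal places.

MnO: 36.12/70.937 = 0.50918 mol → 0.50918 mol Mn, 0.50918 mol O.
FeO: 6.88/71.844 = 0.09576 mol → 0.09576 mol Fe, 0.09576 mol O.
Al2O3: 20.34/101.961 = 0.19949 mol → 0.39898 mol Al, 0.59847 mol O.
SiO2: 36.61/60.083 = 0.60932 mol → 0.60932 mol Si, 1.21864 mol O.
Total oxygen = 2.42205 mol. Normalization factor = 12/2.42205 = 4.95448.
Al per 12 O = 0.39898 × 4.95448 = 1.977.

1.977 Al apfu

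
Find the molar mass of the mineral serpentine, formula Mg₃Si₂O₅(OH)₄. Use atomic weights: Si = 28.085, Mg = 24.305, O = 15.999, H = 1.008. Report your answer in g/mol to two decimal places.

277.11 g/mol

M = 3×24.305 + 2×28.085 + 9×15.999 + 4×1.008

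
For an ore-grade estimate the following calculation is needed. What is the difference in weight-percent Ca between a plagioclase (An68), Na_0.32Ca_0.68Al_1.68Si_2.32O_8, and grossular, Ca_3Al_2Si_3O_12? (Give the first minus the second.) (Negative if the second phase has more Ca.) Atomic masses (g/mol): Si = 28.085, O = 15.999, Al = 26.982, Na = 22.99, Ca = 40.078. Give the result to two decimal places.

-16.71 percentage points

M(Na_0.32Ca_0.68Al_1.68Si_2.32O_8) = 273.089 g/mol, so wt% Ca = 27.253/273.089 × 100 = 9.98%.
M(Ca_3Al_2Si_3O_12) = 450.441 g/mol, so wt% Ca = 120.234/450.441 × 100 = 26.69%.
9.98 − 26.69 = -16.71 pp.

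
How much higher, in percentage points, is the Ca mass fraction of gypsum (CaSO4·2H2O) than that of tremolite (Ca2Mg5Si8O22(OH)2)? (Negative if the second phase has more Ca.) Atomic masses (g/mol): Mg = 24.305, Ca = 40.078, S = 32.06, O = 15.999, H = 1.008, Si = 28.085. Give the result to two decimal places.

Ca in CaSO4·2H2O: molar mass 172.164 g/mol; 1×40.078 = 40.078 g → 23.28 wt%.
Ca in Ca2Mg5Si8O22(OH)2: molar mass 812.353 g/mol; 2×40.078 = 80.156 g → 9.87 wt%.
Difference = 23.28 − 9.87 = 13.41 percentage points.

13.41 percentage points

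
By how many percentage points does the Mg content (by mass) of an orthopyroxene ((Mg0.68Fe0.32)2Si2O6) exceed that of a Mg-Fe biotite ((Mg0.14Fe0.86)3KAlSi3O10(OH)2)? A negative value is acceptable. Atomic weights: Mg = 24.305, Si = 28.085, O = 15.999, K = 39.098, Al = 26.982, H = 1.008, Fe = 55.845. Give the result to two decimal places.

Mg in (Mg0.68Fe0.32)2Si2O6: molar mass 220.960 g/mol; 1.36×24.305 = 33.055 g → 14.96 wt%.
Mg in (Mg0.14Fe0.86)3KAlSi3O10(OH)2: molar mass 498.627 g/mol; 0.42×24.305 = 10.208 g → 2.05 wt%.
Difference = 14.96 − 2.05 = 12.91 percentage points.

12.91 percentage points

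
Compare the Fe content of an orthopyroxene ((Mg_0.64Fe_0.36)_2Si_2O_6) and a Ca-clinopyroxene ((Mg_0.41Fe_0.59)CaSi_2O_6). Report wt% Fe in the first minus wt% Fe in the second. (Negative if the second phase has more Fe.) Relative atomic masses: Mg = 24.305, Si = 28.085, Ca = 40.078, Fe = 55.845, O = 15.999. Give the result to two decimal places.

3.98 percentage points

M((Mg_0.64Fe_0.36)_2Si_2O_6) = 223.483 g/mol, so wt% Fe = 40.208/223.483 × 100 = 17.99%.
M((Mg_0.41Fe_0.59)CaSi_2O_6) = 235.156 g/mol, so wt% Fe = 32.949/235.156 × 100 = 14.01%.
17.99 − 14.01 = 3.98 pp.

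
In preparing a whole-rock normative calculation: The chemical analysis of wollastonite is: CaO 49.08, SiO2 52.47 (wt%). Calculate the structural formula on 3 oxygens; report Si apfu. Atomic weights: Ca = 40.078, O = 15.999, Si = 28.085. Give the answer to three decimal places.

0.999 Si apfu

CaO (M=56.077): mol = 0.87523; Ca = 0.87523, O = 0.87523.
SiO2 (M=60.083): mol = 0.87329; Si = 0.87329, O = 1.74658.
ΣO = 2.62181; factor = 3/ΣO = 1.14425.
Si apfu = 0.87329 × 1.14425 = 0.999.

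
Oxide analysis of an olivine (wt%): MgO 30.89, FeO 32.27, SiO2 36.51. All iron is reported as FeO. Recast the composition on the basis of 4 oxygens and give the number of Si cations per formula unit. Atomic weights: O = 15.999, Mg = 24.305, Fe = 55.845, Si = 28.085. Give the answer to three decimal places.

MgO (M=40.304): mol = 0.76643; Mg = 0.76643, O = 0.76643.
FeO (M=71.844): mol = 0.44917; Fe = 0.44917, O = 0.44917.
SiO2 (M=60.083): mol = 0.60766; Si = 0.60766, O = 1.21532.
ΣO = 2.43092; factor = 4/ΣO = 1.64547.
Si apfu = 0.60766 × 1.64547 = 1.000.

1.000 Si apfu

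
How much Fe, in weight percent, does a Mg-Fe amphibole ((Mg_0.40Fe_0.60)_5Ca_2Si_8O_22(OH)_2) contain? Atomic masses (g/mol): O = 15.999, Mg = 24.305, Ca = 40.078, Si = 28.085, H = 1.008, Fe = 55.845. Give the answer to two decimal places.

Formula mass = 2×24.305 + 3×55.845 + 2×40.078 + 8×28.085 + 24×15.999 + 2×1.008 = 906.973 g/mol, of which 167.535 g is Fe.
So Fe makes up 167.535/906.973 = 0.1847 of the mass, i.e. 18.47%.

18.47 weight percent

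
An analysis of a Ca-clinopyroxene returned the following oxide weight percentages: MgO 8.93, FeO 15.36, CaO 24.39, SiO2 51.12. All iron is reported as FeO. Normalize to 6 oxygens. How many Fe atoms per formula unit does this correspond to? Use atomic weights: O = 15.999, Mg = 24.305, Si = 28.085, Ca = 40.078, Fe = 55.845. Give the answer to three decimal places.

8.93 wt% MgO ÷ 40.304 g/mol = 0.22157 mol, giving 0.22157 Mg and 0.22157 O.
15.36 wt% FeO ÷ 71.844 g/mol = 0.21380 mol, giving 0.21380 Fe and 0.21380 O.
24.39 wt% CaO ÷ 56.077 g/mol = 0.43494 mol, giving 0.43494 Ca and 0.43494 O.
51.12 wt% SiO2 ÷ 60.083 g/mol = 0.85082 mol, giving 0.85082 Si and 1.70164 O.
Oxygen sums to 2.57195; scaling by 6/2.57195 = 2.33286 puts the formula on 6 O.
Fe: 0.21380 × 2.33286 = 0.499 atoms per formula unit.

0.499 Fe apfu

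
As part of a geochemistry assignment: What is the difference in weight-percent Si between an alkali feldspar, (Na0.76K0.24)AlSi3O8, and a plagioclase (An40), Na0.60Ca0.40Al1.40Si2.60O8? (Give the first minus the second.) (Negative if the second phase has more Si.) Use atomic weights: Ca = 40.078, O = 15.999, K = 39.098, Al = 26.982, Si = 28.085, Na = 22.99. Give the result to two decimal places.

4.48 percentage points

M((Na0.76K0.24)AlSi3O8) = 266.085 g/mol, so wt% Si = 84.255/266.085 × 100 = 31.66%.
M(Na0.60Ca0.40Al1.40Si2.60O8) = 268.613 g/mol, so wt% Si = 73.021/268.613 × 100 = 27.18%.
31.66 − 27.18 = 4.48 pp.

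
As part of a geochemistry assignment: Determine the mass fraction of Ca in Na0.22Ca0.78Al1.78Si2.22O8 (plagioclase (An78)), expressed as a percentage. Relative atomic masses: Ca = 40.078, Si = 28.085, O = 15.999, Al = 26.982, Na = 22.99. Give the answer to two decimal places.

M(Na0.22Ca0.78Al1.78Si2.22O8) = 274.687 g/mol.
Ca contributes 0.78 × 40.078 = 31.261 g per mole.
31.261/274.687 = 0.1138 → 11.38%.

11.38 mass %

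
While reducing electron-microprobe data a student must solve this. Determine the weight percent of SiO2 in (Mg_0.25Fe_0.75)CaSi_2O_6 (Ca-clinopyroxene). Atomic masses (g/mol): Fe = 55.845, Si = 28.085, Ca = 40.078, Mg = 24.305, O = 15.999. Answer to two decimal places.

50.03 wt%

M((Mg_0.25Fe_0.75)CaSi_2O_6) = 240.202 g/mol; M(SiO2) = 60.083 g/mol.
Moles SiO2 per formula unit = 2 Si ÷ 1 = 2.0000.
SiO2 fraction = (2.0000 × 60.083) / 240.202 = 120.166/240.202 = 0.5003.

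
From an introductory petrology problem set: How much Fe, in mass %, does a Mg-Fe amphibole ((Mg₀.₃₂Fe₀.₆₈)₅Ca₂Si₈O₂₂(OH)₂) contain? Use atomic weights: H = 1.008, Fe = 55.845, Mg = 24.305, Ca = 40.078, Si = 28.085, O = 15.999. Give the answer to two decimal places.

20.65 mass %

Formula mass = 1.60*24.305 + 3.40*55.845 + 2*40.078 + 8*28.085 + 24*15.999 + 2*1.008 = 919.589 g/mol, of which 189.873 g is Fe.
So Fe makes up 189.873/919.589 = 0.2065 of the mass, i.e. 20.65%.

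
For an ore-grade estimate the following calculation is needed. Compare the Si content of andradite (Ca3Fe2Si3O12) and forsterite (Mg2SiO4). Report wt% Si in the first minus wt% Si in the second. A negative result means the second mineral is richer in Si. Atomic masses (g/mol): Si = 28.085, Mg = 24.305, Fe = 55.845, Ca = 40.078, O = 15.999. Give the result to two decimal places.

-3.38 percentage points

Si in Ca3Fe2Si3O12: molar mass 508.167 g/mol; 3×28.085 = 84.255 g → 16.58 wt%.
Si in Mg2SiO4: molar mass 140.691 g/mol; 1×28.085 = 28.085 g → 19.96 wt%.
Difference = 16.58 − 19.96 = -3.38 percentage points.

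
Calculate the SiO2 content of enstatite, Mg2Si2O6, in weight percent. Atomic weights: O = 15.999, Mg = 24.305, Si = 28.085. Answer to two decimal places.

59.85 wt%

Formula mass = 200.774 g/mol.
2 Si → 2.0000 mol SiO2 per formula unit; M(SiO2) = 60.083, so SiO2 mass = 120.166 g.
120.166/200.774 × 100 = 59.85 wt%.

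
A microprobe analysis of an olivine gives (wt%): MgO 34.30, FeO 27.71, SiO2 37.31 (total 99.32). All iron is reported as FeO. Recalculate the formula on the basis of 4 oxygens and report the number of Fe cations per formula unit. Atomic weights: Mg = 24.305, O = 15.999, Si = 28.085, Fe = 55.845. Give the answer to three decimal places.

34.30 wt% MgO ÷ 40.304 g/mol = 0.85103 mol, giving 0.85103 Mg and 0.85103 O.
27.71 wt% FeO ÷ 71.844 g/mol = 0.38570 mol, giving 0.38570 Fe and 0.38570 O.
37.31 wt% SiO2 ÷ 60.083 g/mol = 0.62097 mol, giving 0.62097 Si and 1.24194 O.
Oxygen sums to 2.47867; scaling by 4/2.47867 = 1.61377 puts the formula on 4 O.
Fe: 0.38570 × 1.61377 = 0.622 atoms per formula unit.

0.622 Fe apfu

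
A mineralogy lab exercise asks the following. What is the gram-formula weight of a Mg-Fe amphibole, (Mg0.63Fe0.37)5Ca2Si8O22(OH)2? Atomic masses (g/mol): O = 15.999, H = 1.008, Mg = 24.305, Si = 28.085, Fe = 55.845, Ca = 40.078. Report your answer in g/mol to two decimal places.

870.70 g/mol

The formula mass is the sum 3.15·24.305 + 1.85·55.845 + 2·40.078 + 8·28.085 + 24·15.999 + 2·1.008.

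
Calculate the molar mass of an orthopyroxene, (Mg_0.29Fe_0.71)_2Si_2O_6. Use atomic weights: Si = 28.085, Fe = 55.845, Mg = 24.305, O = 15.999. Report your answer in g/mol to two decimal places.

245.56 g/mol

The formula mass is the sum 0.58*24.305 + 1.42*55.845 + 2*28.085 + 6*15.999.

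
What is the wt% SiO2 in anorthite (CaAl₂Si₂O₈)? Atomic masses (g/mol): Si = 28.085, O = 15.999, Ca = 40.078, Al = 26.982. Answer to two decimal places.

Formula mass = 278.204 g/mol.
2 Si → 2.0000 mol SiO2 per formula unit; M(SiO2) = 60.083, so SiO2 mass = 120.166 g.
120.166/278.204 × 100 = 43.19 wt%.

43.19 wt%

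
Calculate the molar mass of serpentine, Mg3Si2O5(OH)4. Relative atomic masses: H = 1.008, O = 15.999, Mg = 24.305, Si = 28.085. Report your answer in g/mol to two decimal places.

277.11 g/mol

Mg: 3 × 24.305 = 72.9150
Si: 2 × 28.085 = 56.1700
O: 9 × 15.999 = 143.9910
H: 4 × 1.008 = 4.0320
Summing the contributions gives the formula mass.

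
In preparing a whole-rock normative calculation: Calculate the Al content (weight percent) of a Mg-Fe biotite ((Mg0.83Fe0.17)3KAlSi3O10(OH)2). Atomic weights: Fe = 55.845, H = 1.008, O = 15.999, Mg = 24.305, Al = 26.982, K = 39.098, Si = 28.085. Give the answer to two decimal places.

Formula mass = 2.49·24.305 + 0.51·55.845 + 1·39.098 + 1·26.982 + 3·28.085 + 12·15.999 + 2·1.008 = 433.339 g/mol, of which 26.982 g is Al.
So Al makes up 26.982/433.339 = 0.0623 of the mass, i.e. 6.23%.

6.23 weight percent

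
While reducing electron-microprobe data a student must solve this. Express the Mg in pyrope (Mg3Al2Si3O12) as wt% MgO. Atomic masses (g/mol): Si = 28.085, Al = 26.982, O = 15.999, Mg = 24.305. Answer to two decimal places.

Formula mass = 403.122 g/mol.
3 Mg → 3.0000 mol MgO per formula unit; M(MgO) = 40.304, so MgO mass = 120.912 g.
120.912/403.122 × 100 = 29.99 wt%.

29.99 wt%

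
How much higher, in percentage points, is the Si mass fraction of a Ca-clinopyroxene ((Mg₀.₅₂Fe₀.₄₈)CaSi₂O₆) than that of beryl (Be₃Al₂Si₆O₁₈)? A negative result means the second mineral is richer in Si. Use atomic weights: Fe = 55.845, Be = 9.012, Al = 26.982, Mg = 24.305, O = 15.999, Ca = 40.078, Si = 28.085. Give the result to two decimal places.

-7.11 percentage points

Si in (Mg₀.₅₂Fe₀.₄₈)CaSi₂O₆: molar mass 231.686 g/mol; 2×28.085 = 56.170 g → 24.24 wt%.
Si in Be₃Al₂Si₆O₁₈: molar mass 537.492 g/mol; 6×28.085 = 168.510 g → 31.35 wt%.
Difference = 24.24 − 31.35 = -7.11 percentage points.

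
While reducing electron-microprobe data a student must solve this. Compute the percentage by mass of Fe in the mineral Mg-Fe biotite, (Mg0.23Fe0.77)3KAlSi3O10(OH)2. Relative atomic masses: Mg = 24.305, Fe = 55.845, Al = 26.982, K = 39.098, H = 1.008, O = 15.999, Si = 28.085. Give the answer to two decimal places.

M((Mg0.23Fe0.77)3KAlSi3O10(OH)2) = 490.111 g/mol.
Fe contributes 2.31 × 55.845 = 129.002 g per mole.
129.002/490.111 = 0.2632 → 26.32%.

26.32 weight percent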